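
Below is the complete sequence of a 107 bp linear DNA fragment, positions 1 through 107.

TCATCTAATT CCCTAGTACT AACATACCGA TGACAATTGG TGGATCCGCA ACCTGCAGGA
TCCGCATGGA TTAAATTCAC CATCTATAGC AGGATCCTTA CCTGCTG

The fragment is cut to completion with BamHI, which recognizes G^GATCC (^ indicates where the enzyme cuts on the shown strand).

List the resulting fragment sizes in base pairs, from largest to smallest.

BamHI sites (GGATCC) start at positions 42, 58, 92.
BamHI cuts after the first base of each site, so after positions 42, 58, 92.
Linear molecule, 3 cuts → 4 fragments:
  1–42 → 42 bp
  43–58 → 16 bp
  59–92 → 34 bp
  93–107 → 15 bp
Sorted largest to smallest: 42, 34, 16, 15 bp.

42, 34, 16, 15 bp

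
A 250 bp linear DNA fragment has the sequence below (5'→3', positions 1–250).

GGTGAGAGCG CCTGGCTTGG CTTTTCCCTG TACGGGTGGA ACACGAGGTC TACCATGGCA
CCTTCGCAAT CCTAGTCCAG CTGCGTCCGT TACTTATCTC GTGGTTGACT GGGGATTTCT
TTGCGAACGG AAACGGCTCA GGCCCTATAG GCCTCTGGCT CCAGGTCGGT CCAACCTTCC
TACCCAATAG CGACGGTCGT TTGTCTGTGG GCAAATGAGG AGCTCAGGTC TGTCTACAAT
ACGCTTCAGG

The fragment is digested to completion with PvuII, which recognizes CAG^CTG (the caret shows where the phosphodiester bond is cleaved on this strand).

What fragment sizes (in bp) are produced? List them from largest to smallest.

The PvuII site (CAGCTG) starts at position 78.
PvuII cuts after base 3 of each site, so after position 80.
Linear molecule, 1 cut → 2 fragments:
  1–80 → 80 bp
  81–250 → 170 bp
Sorted largest to smallest: 170, 80 bp.

170, 80 bp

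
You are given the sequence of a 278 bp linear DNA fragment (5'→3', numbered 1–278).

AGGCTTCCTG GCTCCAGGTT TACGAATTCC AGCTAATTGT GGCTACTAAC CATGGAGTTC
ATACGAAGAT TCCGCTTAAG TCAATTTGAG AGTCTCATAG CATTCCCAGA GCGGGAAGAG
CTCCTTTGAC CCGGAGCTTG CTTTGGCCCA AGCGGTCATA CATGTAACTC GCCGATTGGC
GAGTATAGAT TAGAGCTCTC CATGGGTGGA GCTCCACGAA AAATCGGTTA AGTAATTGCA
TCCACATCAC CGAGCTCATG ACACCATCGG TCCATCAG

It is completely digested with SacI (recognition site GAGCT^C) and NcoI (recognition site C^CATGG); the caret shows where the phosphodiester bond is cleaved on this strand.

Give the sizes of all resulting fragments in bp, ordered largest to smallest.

SacI sites (GAGCTC) start at positions 118, 193, 209, 252.
SacI cuts after base 5 of each site (before the last base), so after positions 122, 197, 213, 256.
NcoI sites (CCATGG) start at positions 50, 200.
NcoI cuts after the first base of each site, so after positions 50, 200.
Combined cut positions: 50, 122, 197, 200, 213, 256.
Linear molecule, 6 cuts → 7 fragments:
  1–50 → 50 bp
  51–122 → 72 bp
  123–197 → 75 bp
  198–200 → 3 bp
  201–213 → 13 bp
  214–256 → 43 bp
  257–278 → 22 bp
Sorted largest to smallest: 75, 72, 50, 43, 22, 13, 3 bp.

75, 72, 50, 43, 22, 13, 3 bp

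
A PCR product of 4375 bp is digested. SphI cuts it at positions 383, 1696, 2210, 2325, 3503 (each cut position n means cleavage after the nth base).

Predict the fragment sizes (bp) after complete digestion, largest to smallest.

Linear molecule, 5 cuts → 6 fragments:
  383 − 0 = 383 bp
  1696 − 383 = 1313 bp
  2210 − 1696 = 514 bp
  2325 − 2210 = 115 bp
  3503 − 2325 = 1178 bp
  4375 − 3503 = 872 bp
Sorted largest to smallest: 1313, 1178, 872, 514, 383, 115 bp.

1313, 1178, 872, 514, 383, 115 bp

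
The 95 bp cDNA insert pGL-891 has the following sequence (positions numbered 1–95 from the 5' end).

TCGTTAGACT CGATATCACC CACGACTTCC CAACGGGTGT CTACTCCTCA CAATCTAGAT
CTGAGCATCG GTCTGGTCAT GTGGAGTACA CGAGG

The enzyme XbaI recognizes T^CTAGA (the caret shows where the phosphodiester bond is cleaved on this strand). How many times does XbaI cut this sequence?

1

TCTAGA occurs starting at position 54.
XbaI cuts at 1 site.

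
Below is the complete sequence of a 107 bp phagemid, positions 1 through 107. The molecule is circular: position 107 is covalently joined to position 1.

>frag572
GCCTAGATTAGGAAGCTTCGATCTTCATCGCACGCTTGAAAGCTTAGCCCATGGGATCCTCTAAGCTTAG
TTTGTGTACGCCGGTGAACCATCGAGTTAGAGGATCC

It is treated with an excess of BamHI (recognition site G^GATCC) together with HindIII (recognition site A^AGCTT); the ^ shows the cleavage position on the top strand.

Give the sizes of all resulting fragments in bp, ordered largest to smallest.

39, 27, 18, 14, 9 bp

BamHI sites (GGATCC) start at positions 54, 102.
BamHI cuts after the first base of each site, so after positions 54, 102.
HindIII sites (AAGCTT) start at positions 13, 40, 63.
HindIII cuts after the first base of each site, so after positions 13, 40, 63.
Combined cut positions: 13, 40, 54, 63, 102.
Circular molecule, 5 cuts → 5 fragments:
  14–40 → 27 bp
  41–54 → 14 bp
  55–63 → 9 bp
  64–102 → 39 bp
  103–107 then 1–13 → 5 + 13 = 18 bp
Sorted largest to smallest: 39, 27, 18, 14, 9 bp.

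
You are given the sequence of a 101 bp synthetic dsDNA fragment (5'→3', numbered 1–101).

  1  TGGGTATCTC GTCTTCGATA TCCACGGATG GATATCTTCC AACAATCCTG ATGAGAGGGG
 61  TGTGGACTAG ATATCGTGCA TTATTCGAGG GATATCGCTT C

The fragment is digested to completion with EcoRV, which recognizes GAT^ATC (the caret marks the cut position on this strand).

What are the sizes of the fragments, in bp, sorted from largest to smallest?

39, 21, 19, 14, 8 bp

EcoRV sites (GATATC) start at positions 17, 31, 70, 91.
EcoRV cuts after base 3 of each site, so after positions 19, 33, 72, 93.
Linear molecule, 4 cuts → 5 fragments:
  1–19 → 19 bp
  20–33 → 14 bp
  34–72 → 39 bp
  73–93 → 21 bp
  94–101 → 8 bp
Sorted largest to smallest: 39, 21, 19, 14, 8 bp.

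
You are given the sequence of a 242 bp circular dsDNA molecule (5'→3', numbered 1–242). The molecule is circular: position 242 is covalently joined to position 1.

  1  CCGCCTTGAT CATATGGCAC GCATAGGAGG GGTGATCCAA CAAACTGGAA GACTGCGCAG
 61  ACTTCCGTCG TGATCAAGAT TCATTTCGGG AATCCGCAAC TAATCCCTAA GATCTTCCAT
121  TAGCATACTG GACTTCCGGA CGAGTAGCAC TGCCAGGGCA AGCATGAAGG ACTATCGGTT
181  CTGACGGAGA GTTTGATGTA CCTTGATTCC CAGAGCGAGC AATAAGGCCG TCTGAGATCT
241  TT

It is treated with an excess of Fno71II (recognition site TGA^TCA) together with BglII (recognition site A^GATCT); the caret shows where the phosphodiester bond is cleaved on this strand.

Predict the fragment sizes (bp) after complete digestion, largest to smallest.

125, 64, 37, 16 bp

Fno71II sites (TGATCA) start at positions 7, 71.
Fno71II cuts after base 3 of each site, so after positions 9, 73.
BglII sites (AGATCT) start at positions 110, 235.
BglII cuts after the first base of each site, so after positions 110, 235.
Combined cut positions: 9, 73, 110, 235.
Circular molecule, 4 cuts → 4 fragments:
  10–73 → 64 bp
  74–110 → 37 bp
  111–235 → 125 bp
  236–242 then 1–9 → 7 + 9 = 16 bp
Sorted largest to smallest: 125, 64, 37, 16 bp.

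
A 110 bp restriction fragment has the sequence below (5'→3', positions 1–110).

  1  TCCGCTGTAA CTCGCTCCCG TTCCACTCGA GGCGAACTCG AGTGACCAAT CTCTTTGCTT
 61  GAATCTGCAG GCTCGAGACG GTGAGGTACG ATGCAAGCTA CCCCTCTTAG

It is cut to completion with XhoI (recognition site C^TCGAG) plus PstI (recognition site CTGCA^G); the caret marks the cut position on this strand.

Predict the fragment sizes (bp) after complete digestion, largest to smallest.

38, 32, 26, 11, 3 bp

XhoI sites (CTCGAG) start at positions 26, 37, 72.
XhoI cuts after the first base of each site, so after positions 26, 37, 72.
The PstI site (CTGCAG) starts at position 65.
PstI cuts after base 5 of each site (before the last base), so after position 69.
Combined cut positions: 26, 37, 69, 72.
Linear molecule, 4 cuts → 5 fragments:
  1–26 → 26 bp
  27–37 → 11 bp
  38–69 → 32 bp
  70–72 → 3 bp
  73–110 → 38 bp
Sorted largest to smallest: 38, 32, 26, 11, 3 bp.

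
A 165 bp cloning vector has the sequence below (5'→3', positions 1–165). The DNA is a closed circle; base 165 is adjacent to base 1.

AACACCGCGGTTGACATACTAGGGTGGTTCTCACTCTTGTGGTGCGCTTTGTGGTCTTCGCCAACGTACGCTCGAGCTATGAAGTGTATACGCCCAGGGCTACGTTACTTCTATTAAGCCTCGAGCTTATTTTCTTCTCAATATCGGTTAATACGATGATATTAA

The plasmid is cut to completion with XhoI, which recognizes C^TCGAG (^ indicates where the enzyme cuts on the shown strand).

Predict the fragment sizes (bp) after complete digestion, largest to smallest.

116, 49 bp

XhoI sites (CTCGAG) start at positions 71, 120.
XhoI cuts after the first base of each site, so after positions 71, 120.
Circular molecule, 2 cuts → 2 fragments:
  72–120 → 49 bp
  121–165 then 1–71 → 45 + 71 = 116 bp
Sorted largest to smallest: 116, 49 bp.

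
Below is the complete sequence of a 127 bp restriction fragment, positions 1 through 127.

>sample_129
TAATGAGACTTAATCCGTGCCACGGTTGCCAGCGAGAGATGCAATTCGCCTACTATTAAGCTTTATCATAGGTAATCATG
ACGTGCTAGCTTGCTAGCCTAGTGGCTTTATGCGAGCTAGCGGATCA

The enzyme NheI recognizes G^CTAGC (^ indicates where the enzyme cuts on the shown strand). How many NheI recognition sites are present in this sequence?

GCTAGC occurs starting at positions 85, 93, 116.
NheI cuts at 3 sites.

3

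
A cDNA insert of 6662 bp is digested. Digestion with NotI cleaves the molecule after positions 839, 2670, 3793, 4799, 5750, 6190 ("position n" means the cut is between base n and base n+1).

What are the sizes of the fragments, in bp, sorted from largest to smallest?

Linear molecule, 6 cuts → 7 fragments:
  839 − 0 = 839 bp
  2670 − 839 = 1831 bp
  3793 − 2670 = 1123 bp
  4799 − 3793 = 1006 bp
  5750 − 4799 = 951 bp
  6190 − 5750 = 440 bp
  6662 − 6190 = 472 bp
Sorted largest to smallest: 1831, 1123, 1006, 951, 839, 472, 440 bp.

1831, 1123, 1006, 951, 839, 472, 440 bp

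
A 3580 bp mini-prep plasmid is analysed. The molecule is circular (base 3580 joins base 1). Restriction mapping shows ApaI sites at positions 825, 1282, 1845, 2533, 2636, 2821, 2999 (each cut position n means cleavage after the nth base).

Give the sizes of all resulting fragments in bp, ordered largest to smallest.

1406, 688, 563, 457, 185, 178, 103 bp

Circular molecule, 7 cuts → 7 fragments:
  1282 − 825 = 457 bp
  1845 − 1282 = 563 bp
  2533 − 1845 = 688 bp
  2636 − 2533 = 103 bp
  2821 − 2636 = 185 bp
  2999 − 2821 = 178 bp
  wrap: 3580 − 2999 + 825 = 1406 bp
Sorted largest to smallest: 1406, 688, 563, 457, 185, 178, 103 bp.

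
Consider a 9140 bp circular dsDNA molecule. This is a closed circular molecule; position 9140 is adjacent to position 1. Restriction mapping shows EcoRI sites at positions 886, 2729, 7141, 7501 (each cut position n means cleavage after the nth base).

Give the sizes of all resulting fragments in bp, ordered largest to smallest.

4412, 2525, 1843, 360 bp

Circular molecule, 4 cuts → 4 fragments:
  2729 − 886 = 1843 bp
  7141 − 2729 = 4412 bp
  7501 − 7141 = 360 bp
  wrap: 9140 − 7501 + 886 = 2525 bp
Sorted largest to smallest: 4412, 2525, 1843, 360 bp.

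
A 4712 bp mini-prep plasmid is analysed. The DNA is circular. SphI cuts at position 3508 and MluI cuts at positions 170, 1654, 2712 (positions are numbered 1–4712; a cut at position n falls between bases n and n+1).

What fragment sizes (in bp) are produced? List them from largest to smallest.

Combined cut positions (sorted): 170, 1654, 2712, 3508.
Circular molecule, 4 cuts → 4 fragments:
  1654 − 170 = 1484 bp
  2712 − 1654 = 1058 bp
  3508 − 2712 = 796 bp
  wrap: 4712 − 3508 + 170 = 1374 bp
Sorted largest to smallest: 1484, 1374, 1058, 796 bp.

1484, 1374, 1058, 796 bp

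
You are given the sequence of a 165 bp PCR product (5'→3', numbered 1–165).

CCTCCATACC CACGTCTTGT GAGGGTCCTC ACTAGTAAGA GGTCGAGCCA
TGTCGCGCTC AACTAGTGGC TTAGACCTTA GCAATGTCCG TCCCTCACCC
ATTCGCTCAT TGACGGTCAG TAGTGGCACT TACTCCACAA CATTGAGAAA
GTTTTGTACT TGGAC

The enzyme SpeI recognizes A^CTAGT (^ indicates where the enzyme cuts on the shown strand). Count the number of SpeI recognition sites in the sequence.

ACTAGT occurs starting at positions 31, 62.
SpeI cuts at 2 sites.

2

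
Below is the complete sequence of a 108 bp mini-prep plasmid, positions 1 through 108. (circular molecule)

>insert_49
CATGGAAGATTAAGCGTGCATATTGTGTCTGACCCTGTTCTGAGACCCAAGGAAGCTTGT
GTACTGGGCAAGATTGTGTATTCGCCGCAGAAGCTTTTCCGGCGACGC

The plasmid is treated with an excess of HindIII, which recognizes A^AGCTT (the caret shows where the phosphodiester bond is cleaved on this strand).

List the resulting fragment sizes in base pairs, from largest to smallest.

70, 38 bp

HindIII sites (AAGCTT) start at positions 53, 91.
HindIII cuts after the first base of each site, so after positions 53, 91.
Circular molecule, 2 cuts → 2 fragments:
  54–91 → 38 bp
  92–108 then 1–53 → 17 + 53 = 70 bp
Sorted largest to smallest: 70, 38 bp.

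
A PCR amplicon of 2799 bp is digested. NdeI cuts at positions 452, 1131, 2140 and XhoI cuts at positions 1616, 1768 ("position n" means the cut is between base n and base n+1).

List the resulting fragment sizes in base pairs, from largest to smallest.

679, 659, 485, 452, 372, 152 bp

Combined cut positions (sorted): 452, 1131, 1616, 1768, 2140.
Linear molecule, 5 cuts → 6 fragments:
  452 − 0 = 452 bp
  1131 − 452 = 679 bp
  1616 − 1131 = 485 bp
  1768 − 1616 = 152 bp
  2140 − 1768 = 372 bp
  2799 − 2140 = 659 bp
Sorted largest to smallest: 679, 659, 485, 452, 372, 152 bp.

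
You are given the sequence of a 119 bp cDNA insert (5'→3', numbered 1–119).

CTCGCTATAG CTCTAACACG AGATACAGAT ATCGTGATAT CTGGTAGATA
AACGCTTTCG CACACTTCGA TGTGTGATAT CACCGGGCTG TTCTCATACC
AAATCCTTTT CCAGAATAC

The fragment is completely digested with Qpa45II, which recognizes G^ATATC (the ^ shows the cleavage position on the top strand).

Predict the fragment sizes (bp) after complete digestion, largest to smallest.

Qpa45II sites (GATATC) start at positions 28, 36, 76.
Qpa45II cuts after the first base of each site, so after positions 28, 36, 76.
Linear molecule, 3 cuts → 4 fragments:
  1–28 → 28 bp
  29–36 → 8 bp
  37–76 → 40 bp
  77–119 → 43 bp
Sorted largest to smallest: 43, 40, 28, 8 bp.

43, 40, 28, 8 bp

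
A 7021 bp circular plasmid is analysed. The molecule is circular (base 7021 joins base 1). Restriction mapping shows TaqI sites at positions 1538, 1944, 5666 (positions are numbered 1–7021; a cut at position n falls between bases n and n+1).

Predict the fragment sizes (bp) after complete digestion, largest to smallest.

Circular molecule, 3 cuts → 3 fragments:
  1944 − 1538 = 406 bp
  5666 − 1944 = 3722 bp
  wrap: 7021 − 5666 + 1538 = 2893 bp
Sorted largest to smallest: 3722, 2893, 406 bp.

3722, 2893, 406 bp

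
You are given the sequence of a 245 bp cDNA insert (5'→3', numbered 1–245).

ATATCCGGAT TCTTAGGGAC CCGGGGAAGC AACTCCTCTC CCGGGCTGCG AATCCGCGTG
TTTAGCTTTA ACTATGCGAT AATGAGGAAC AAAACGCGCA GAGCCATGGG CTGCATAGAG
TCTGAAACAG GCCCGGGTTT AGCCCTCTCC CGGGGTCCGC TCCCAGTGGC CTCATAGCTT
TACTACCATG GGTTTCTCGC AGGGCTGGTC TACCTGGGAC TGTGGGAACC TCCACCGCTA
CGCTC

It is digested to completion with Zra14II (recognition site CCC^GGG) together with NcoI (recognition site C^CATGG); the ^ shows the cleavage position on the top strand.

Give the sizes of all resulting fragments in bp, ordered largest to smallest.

62, 59, 35, 30, 22, 20, 17 bp

Zra14II sites (CCCGGG) start at positions 20, 40, 132, 149.
Zra14II cuts after base 3 of each site, so after positions 22, 42, 134, 151.
NcoI sites (CCATGG) start at positions 104, 186.
NcoI cuts after the first base of each site, so after positions 104, 186.
Combined cut positions: 22, 42, 104, 134, 151, 186.
Linear molecule, 6 cuts → 7 fragments:
  1–22 → 22 bp
  23–42 → 20 bp
  43–104 → 62 bp
  105–134 → 30 bp
  135–151 → 17 bp
  152–186 → 35 bp
  187–245 → 59 bp
Sorted largest to smallest: 62, 59, 35, 30, 22, 20, 17 bp.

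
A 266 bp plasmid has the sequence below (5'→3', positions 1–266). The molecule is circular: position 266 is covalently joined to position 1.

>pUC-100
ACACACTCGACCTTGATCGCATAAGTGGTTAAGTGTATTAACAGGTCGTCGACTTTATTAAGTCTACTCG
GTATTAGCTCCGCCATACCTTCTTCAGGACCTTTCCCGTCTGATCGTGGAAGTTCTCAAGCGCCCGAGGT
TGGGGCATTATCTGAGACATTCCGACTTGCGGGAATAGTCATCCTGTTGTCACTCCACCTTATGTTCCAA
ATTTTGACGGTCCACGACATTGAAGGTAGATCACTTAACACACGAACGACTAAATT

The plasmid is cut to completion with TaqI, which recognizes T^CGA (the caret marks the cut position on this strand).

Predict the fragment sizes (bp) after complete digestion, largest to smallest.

224, 42 bp

TaqI sites (TCGA) start at positions 7, 49.
TaqI cuts after the first base of each site, so after positions 7, 49.
Circular molecule, 2 cuts → 2 fragments:
  8–49 → 42 bp
  50–266 then 1–7 → 217 + 7 = 224 bp
Sorted largest to smallest: 224, 42 bp.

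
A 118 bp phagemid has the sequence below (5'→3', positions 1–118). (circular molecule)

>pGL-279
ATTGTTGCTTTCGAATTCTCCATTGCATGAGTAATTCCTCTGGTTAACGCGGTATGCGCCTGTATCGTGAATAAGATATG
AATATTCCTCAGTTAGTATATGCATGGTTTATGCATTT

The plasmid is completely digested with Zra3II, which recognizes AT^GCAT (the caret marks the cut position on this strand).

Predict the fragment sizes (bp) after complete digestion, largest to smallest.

107, 11 bp

Zra3II sites (ATGCAT) start at positions 100, 111.
Zra3II cuts after base 2 of each site, so after positions 101, 112.
Circular molecule, 2 cuts → 2 fragments:
  102–112 → 11 bp
  113–118 then 1–101 → 6 + 101 = 107 bp
Sorted largest to smallest: 107, 11 bp.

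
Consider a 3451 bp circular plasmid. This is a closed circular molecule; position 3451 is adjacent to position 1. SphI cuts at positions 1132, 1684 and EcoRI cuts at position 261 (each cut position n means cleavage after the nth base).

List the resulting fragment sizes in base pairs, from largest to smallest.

Combined cut positions (sorted): 261, 1132, 1684.
Circular molecule, 3 cuts → 3 fragments:
  1132 − 261 = 871 bp
  1684 − 1132 = 552 bp
  wrap: 3451 − 1684 + 261 = 2028 bp
Sorted largest to smallest: 2028, 871, 552 bp.

2028, 871, 552 bp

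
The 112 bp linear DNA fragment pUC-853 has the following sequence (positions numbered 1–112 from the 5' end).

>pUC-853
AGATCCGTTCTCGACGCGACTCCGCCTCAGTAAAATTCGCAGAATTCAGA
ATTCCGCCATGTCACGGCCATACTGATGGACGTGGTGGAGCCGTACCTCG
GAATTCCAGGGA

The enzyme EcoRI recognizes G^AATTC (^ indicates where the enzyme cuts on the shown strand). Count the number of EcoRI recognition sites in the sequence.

3

GAATTC occurs starting at positions 42, 49, 101.
EcoRI cuts at 3 sites.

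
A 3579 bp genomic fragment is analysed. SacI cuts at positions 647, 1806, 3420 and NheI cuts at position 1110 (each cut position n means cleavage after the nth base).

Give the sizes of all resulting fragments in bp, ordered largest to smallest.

Combined cut positions (sorted): 647, 1110, 1806, 3420.
Linear molecule, 4 cuts → 5 fragments:
  647 − 0 = 647 bp
  1110 − 647 = 463 bp
  1806 − 1110 = 696 bp
  3420 − 1806 = 1614 bp
  3579 − 3420 = 159 bp
Sorted largest to smallest: 1614, 696, 647, 463, 159 bp.

1614, 696, 647, 463, 159 bp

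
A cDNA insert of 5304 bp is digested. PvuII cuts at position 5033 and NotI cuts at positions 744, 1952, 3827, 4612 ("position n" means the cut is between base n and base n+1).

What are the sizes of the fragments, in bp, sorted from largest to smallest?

Combined cut positions (sorted): 744, 1952, 3827, 4612, 5033.
Linear molecule, 5 cuts → 6 fragments:
  744 − 0 = 744 bp
  1952 − 744 = 1208 bp
  3827 − 1952 = 1875 bp
  4612 − 3827 = 785 bp
  5033 − 4612 = 421 bp
  5304 − 5033 = 271 bp
Sorted largest to smallest: 1875, 1208, 785, 744, 421, 271 bp.

1875, 1208, 785, 744, 421, 271 bp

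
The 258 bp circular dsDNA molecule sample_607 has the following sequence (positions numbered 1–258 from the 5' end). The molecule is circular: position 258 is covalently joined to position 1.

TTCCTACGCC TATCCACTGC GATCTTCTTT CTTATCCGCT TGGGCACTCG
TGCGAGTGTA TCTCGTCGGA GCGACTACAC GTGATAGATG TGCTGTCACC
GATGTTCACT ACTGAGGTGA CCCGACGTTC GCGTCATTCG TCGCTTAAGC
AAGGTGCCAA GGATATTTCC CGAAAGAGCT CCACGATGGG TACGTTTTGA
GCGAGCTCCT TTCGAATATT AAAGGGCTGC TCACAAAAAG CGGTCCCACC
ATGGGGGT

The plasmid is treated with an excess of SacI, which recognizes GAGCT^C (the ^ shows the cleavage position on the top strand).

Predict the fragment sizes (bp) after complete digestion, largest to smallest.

231, 27 bp

SacI sites (GAGCTC) start at positions 176, 203.
SacI cuts after base 5 of each site (before the last base), so after positions 180, 207.
Circular molecule, 2 cuts → 2 fragments:
  181–207 → 27 bp
  208–258 then 1–180 → 51 + 180 = 231 bp
Sorted largest to smallest: 231, 27 bp.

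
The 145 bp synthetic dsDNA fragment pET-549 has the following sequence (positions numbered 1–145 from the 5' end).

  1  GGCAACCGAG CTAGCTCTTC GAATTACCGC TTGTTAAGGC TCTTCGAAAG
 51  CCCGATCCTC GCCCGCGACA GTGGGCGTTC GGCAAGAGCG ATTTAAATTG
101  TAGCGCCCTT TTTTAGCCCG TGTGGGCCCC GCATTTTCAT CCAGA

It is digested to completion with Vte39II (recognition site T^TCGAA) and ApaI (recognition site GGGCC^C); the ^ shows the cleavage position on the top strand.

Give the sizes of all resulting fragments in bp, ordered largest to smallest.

85, 25, 18, 17 bp

Vte39II sites (TTCGAA) start at positions 18, 43.
Vte39II cuts after the first base of each site, so after positions 18, 43.
The ApaI site (GGGCCC) starts at position 124.
ApaI cuts after base 5 of each site (before the last base), so after position 128.
Combined cut positions: 18, 43, 128.
Linear molecule, 3 cuts → 4 fragments:
  1–18 → 18 bp
  19–43 → 25 bp
  44–128 → 85 bp
  129–145 → 17 bp
Sorted largest to smallest: 85, 25, 18, 17 bp.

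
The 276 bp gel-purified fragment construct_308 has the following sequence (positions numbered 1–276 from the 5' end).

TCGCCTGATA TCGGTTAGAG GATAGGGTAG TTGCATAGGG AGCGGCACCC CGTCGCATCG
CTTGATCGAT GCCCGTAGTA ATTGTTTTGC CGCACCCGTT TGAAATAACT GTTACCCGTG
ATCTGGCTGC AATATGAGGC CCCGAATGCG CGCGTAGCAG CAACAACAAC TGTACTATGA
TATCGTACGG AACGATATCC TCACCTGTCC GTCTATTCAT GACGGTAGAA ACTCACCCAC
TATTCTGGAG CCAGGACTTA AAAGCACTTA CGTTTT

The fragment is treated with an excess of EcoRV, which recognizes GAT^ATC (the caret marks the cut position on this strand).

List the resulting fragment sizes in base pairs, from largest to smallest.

172, 80, 15, 9 bp

EcoRV sites (GATATC) start at positions 7, 179, 194.
EcoRV cuts after base 3 of each site, so after positions 9, 181, 196.
Linear molecule, 3 cuts → 4 fragments:
  1–9 → 9 bp
  10–181 → 172 bp
  182–196 → 15 bp
  197–276 → 80 bp
Sorted largest to smallest: 172, 80, 15, 9 bp.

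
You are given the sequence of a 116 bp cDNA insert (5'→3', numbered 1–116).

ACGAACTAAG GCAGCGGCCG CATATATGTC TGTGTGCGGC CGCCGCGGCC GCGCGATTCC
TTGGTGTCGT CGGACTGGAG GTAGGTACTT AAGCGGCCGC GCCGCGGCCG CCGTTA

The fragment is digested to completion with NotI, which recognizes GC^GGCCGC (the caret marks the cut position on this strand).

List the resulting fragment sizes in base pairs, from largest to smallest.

NotI sites (GCGGCCGC) start at positions 14, 36, 45, 93, 104.
NotI cuts after base 2 of each site, so after positions 15, 37, 46, 94, 105.
Linear molecule, 5 cuts → 6 fragments:
  1–15 → 15 bp
  16–37 → 22 bp
  38–46 → 9 bp
  47–94 → 48 bp
  95–105 → 11 bp
  106–116 → 11 bp
Sorted largest to smallest: 48, 22, 15, 11, 11, 9 bp.

48, 22, 15, 11, 11, 9 bp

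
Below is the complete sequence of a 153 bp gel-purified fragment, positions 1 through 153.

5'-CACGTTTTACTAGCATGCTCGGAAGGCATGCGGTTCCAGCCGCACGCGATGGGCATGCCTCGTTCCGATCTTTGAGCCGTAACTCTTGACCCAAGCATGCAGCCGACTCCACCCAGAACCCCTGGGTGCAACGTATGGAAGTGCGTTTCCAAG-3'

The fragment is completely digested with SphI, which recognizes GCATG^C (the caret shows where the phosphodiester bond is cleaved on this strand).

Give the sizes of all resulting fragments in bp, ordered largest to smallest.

54, 42, 27, 17, 13 bp

SphI sites (GCATGC) start at positions 13, 26, 53, 95.
SphI cuts after base 5 of each site (before the last base), so after positions 17, 30, 57, 99.
Linear molecule, 4 cuts → 5 fragments:
  1–17 → 17 bp
  18–30 → 13 bp
  31–57 → 27 bp
  58–99 → 42 bp
  100–153 → 54 bp
Sorted largest to smallest: 54, 42, 27, 17, 13 bp.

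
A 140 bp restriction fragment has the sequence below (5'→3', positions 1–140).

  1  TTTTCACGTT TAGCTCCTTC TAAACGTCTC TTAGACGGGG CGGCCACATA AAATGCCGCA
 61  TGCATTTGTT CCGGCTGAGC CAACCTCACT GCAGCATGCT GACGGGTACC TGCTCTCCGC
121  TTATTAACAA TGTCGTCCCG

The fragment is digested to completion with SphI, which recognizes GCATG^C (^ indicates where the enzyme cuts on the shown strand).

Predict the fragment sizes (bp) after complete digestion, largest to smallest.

62, 42, 36 bp

SphI sites (GCATGC) start at positions 58, 94.
SphI cuts after base 5 of each site (before the last base), so after positions 62, 98.
Linear molecule, 2 cuts → 3 fragments:
  1–62 → 62 bp
  63–98 → 36 bp
  99–140 → 42 bp
Sorted largest to smallest: 62, 42, 36 bp.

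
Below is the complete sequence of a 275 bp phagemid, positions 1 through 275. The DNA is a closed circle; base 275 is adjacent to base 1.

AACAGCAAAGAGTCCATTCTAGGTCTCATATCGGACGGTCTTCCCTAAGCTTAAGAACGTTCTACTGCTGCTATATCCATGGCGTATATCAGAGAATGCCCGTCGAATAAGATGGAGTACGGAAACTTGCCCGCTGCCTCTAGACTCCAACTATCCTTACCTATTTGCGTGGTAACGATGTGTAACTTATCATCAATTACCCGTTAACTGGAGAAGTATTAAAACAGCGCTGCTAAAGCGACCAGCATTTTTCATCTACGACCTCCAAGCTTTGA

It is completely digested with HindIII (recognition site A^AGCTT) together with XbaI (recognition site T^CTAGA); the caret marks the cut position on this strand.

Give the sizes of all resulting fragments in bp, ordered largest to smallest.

HindIII sites (AAGCTT) start at positions 47, 267.
HindIII cuts after the first base of each site, so after positions 47, 267.
The XbaI site (TCTAGA) starts at position 139.
XbaI cuts after the first base of each site, so after position 139.
Combined cut positions: 47, 139, 267.
Circular molecule, 3 cuts → 3 fragments:
  48–139 → 92 bp
  140–267 → 128 bp
  268–275 then 1–47 → 8 + 47 = 55 bp
Sorted largest to smallest: 128, 92, 55 bp.

128, 92, 55 bp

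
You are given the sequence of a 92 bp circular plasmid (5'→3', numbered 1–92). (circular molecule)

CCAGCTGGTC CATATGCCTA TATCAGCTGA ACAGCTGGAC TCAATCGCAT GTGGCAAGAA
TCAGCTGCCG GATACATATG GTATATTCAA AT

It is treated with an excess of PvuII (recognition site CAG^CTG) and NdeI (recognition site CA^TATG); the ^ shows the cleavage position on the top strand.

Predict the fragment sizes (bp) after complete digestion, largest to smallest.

30, 20, 14, 12, 8, 8 bp

PvuII sites (CAGCTG) start at positions 2, 24, 32, 62.
PvuII cuts after base 3 of each site, so after positions 4, 26, 34, 64.
NdeI sites (CATATG) start at positions 11, 75.
NdeI cuts after base 2 of each site, so after positions 12, 76.
Combined cut positions: 4, 12, 26, 34, 64, 76.
Circular molecule, 6 cuts → 6 fragments:
  5–12 → 8 bp
  13–26 → 14 bp
  27–34 → 8 bp
  35–64 → 30 bp
  65–76 → 12 bp
  77–92 then 1–4 → 16 + 4 = 20 bp
Sorted largest to smallest: 30, 20, 14, 12, 8, 8 bp.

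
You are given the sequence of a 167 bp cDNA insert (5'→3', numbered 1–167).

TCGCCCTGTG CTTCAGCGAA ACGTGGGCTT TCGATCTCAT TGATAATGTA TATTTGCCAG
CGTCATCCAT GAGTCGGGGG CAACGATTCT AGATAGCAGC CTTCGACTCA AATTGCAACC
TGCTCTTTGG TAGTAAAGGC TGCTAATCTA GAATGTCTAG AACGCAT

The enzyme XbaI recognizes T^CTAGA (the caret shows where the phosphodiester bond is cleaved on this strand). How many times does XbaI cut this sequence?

TCTAGA occurs starting at positions 88, 147, 156.
XbaI cuts at 3 sites.

3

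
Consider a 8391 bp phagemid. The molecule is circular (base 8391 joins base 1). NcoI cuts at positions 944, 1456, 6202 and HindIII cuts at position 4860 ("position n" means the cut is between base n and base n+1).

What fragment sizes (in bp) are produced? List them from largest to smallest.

Combined cut positions (sorted): 944, 1456, 4860, 6202.
Circular molecule, 4 cuts → 4 fragments:
  1456 − 944 = 512 bp
  4860 − 1456 = 3404 bp
  6202 − 4860 = 1342 bp
  wrap: 8391 − 6202 + 944 = 3133 bp
Sorted largest to smallest: 3404, 3133, 1342, 512 bp.

3404, 3133, 1342, 512 bp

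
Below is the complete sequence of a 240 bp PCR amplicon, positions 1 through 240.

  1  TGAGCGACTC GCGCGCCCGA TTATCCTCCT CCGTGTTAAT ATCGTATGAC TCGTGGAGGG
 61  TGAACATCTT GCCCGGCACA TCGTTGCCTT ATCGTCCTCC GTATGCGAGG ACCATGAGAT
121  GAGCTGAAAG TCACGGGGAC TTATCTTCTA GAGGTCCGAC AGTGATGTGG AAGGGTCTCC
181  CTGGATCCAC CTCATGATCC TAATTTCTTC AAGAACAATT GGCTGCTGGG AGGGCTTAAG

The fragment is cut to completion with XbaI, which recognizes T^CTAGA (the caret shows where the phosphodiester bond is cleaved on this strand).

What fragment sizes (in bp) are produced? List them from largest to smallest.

147, 93 bp

The XbaI site (TCTAGA) starts at position 147.
XbaI cuts after the first base of each site, so after position 147.
Linear molecule, 1 cut → 2 fragments:
  1–147 → 147 bp
  148–240 → 93 bp
Sorted largest to smallest: 147, 93 bp.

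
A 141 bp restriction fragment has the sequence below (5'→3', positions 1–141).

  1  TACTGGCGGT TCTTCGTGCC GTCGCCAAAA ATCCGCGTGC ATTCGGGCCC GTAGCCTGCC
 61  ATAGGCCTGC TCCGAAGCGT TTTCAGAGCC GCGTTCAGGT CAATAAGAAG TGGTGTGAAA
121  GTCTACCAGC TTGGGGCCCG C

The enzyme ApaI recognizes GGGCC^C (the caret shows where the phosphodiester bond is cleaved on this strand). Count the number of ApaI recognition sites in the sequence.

2

GGGCCC occurs starting at positions 45, 134.
ApaI cuts at 2 sites.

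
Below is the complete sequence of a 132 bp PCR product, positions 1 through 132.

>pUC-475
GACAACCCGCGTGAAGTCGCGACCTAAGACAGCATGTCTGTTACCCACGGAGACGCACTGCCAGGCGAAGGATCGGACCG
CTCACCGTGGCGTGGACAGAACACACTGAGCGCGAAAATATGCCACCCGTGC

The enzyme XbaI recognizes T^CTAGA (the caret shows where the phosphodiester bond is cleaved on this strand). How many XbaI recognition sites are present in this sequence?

No occurrence of TCTAGA is present in the sequence.
XbaI does not cut: 0 sites.

0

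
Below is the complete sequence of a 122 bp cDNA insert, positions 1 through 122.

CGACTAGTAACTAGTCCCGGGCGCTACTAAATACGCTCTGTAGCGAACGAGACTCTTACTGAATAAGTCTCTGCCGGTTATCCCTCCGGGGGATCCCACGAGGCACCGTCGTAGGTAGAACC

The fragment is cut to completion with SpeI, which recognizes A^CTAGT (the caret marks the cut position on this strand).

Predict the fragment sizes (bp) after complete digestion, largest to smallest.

SpeI sites (ACTAGT) start at positions 3, 10.
SpeI cuts after the first base of each site, so after positions 3, 10.
Linear molecule, 2 cuts → 3 fragments:
  1–3 → 3 bp
  4–10 → 7 bp
  11–122 → 112 bp
Sorted largest to smallest: 112, 7, 3 bp.

112, 7, 3 bp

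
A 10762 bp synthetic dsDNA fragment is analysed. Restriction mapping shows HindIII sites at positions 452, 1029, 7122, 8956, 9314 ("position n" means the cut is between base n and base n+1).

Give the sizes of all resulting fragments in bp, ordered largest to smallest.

Linear molecule, 5 cuts → 6 fragments:
  452 − 0 = 452 bp
  1029 − 452 = 577 bp
  7122 − 1029 = 6093 bp
  8956 − 7122 = 1834 bp
  9314 − 8956 = 358 bp
  10762 − 9314 = 1448 bp
Sorted largest to smallest: 6093, 1834, 1448, 577, 452, 358 bp.

6093, 1834, 1448, 577, 452, 358 bp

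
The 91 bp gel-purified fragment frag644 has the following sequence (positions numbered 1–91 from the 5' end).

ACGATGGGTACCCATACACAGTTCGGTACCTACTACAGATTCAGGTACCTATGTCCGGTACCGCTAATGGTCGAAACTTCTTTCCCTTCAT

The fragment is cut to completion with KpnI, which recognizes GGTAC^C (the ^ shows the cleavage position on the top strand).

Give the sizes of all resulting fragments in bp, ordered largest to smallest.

KpnI sites (GGTACC) start at positions 7, 25, 44, 57.
KpnI cuts after base 5 of each site (before the last base), so after positions 11, 29, 48, 61.
Linear molecule, 4 cuts → 5 fragments:
  1–11 → 11 bp
  12–29 → 18 bp
  30–48 → 19 bp
  49–61 → 13 bp
  62–91 → 30 bp
Sorted largest to smallest: 30, 19, 18, 13, 11 bp.

30, 19, 18, 13, 11 bp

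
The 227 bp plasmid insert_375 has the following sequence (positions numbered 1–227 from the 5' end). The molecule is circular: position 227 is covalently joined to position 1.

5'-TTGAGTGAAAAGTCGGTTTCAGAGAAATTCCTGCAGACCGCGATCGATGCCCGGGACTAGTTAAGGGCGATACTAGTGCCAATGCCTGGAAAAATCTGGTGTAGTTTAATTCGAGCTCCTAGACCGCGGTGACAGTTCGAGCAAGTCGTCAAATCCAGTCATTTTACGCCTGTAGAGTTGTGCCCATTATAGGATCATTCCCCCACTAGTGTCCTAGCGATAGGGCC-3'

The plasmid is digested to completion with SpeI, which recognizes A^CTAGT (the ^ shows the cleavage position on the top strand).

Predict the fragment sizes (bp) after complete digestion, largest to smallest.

SpeI sites (ACTAGT) start at positions 56, 72, 205.
SpeI cuts after the first base of each site, so after positions 56, 72, 205.
Circular molecule, 3 cuts → 3 fragments:
  57–72 → 16 bp
  73–205 → 133 bp
  206–227 then 1–56 → 22 + 56 = 78 bp
Sorted largest to smallest: 133, 78, 16 bp.

133, 78, 16 bp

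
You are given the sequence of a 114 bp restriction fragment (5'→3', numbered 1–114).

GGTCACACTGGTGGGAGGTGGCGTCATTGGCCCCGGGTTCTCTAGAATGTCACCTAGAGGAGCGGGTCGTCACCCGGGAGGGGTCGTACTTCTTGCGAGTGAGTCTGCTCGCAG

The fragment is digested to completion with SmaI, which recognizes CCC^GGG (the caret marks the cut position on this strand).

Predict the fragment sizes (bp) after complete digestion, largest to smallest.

SmaI sites (CCCGGG) start at positions 32, 73.
SmaI cuts after base 3 of each site, so after positions 34, 75.
Linear molecule, 2 cuts → 3 fragments:
  1–34 → 34 bp
  35–75 → 41 bp
  76–114 → 39 bp
Sorted largest to smallest: 41, 39, 34 bp.

41, 39, 34 bp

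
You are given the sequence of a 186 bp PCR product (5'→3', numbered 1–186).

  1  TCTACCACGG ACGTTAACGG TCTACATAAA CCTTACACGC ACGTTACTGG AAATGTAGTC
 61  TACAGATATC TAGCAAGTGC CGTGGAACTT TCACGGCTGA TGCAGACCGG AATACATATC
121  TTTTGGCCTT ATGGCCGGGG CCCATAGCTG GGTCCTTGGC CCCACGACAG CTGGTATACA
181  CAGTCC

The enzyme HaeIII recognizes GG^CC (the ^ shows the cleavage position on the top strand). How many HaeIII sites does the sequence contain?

4

GGCC occurs starting at positions 125, 133, 139, 158.
HaeIII cuts at 4 sites.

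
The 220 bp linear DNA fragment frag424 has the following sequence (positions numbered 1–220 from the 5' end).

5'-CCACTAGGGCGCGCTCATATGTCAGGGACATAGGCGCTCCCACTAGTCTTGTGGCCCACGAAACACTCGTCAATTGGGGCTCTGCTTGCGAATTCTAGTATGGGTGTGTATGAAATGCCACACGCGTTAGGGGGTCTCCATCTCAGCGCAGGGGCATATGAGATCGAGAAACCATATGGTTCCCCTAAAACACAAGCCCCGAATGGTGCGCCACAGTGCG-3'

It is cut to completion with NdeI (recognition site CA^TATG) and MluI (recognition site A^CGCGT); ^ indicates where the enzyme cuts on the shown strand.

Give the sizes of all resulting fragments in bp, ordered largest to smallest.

NdeI sites (CATATG) start at positions 16, 155, 173.
NdeI cuts after base 2 of each site, so after positions 17, 156, 174.
The MluI site (ACGCGT) starts at position 122.
MluI cuts after the first base of each site, so after position 122.
Combined cut positions: 17, 122, 156, 174.
Linear molecule, 4 cuts → 5 fragments:
  1–17 → 17 bp
  18–122 → 105 bp
  123–156 → 34 bp
  157–174 → 18 bp
  175–220 → 46 bp
Sorted largest to smallest: 105, 46, 34, 18, 17 bp.

105, 46, 34, 18, 17 bp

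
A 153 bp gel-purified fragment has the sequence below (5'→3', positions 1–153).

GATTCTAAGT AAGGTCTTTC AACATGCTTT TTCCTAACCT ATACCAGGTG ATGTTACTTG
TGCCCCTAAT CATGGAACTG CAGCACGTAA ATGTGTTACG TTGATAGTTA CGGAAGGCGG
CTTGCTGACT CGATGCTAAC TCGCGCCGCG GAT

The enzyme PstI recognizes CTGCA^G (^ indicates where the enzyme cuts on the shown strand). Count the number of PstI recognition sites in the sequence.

CTGCAG occurs starting at position 78.
PstI cuts at 1 site.

1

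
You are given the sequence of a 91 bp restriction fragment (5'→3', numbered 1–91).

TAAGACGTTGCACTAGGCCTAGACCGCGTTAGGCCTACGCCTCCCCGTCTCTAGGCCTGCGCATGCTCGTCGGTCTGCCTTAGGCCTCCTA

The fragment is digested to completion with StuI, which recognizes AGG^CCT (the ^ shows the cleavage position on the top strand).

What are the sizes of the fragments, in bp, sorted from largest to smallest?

29, 22, 17, 16, 7 bp

StuI sites (AGGCCT) start at positions 15, 31, 53, 82.
StuI cuts after base 3 of each site, so after positions 17, 33, 55, 84.
Linear molecule, 4 cuts → 5 fragments:
  1–17 → 17 bp
  18–33 → 16 bp
  34–55 → 22 bp
  56–84 → 29 bp
  85–91 → 7 bp
Sorted largest to smallest: 29, 22, 17, 16, 7 bp.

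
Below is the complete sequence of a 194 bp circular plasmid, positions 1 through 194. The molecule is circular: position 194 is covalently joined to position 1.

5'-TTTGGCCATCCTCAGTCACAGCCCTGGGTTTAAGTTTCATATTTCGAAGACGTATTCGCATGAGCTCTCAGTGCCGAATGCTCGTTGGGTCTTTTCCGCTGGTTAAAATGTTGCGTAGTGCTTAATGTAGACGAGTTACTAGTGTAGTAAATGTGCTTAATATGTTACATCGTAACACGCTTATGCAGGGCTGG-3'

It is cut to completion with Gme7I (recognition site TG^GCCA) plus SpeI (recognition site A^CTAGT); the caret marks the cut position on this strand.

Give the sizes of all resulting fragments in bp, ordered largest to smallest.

134, 60 bp

The Gme7I site (TGGCCA) starts at position 3.
Gme7I cuts after base 2 of each site, so after position 4.
The SpeI site (ACTAGT) starts at position 138.
SpeI cuts after the first base of each site, so after position 138.
Combined cut positions: 4, 138.
Circular molecule, 2 cuts → 2 fragments:
  5–138 → 134 bp
  139–194 then 1–4 → 56 + 4 = 60 bp
Sorted largest to smallest: 134, 60 bp.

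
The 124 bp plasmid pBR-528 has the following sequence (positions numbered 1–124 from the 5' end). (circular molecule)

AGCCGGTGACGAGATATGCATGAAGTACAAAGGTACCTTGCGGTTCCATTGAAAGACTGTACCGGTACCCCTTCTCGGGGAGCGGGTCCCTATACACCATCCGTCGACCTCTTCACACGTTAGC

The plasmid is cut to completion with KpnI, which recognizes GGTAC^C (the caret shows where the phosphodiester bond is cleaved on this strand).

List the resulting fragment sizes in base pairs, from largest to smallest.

92, 32 bp

KpnI sites (GGTACC) start at positions 32, 64.
KpnI cuts after base 5 of each site (before the last base), so after positions 36, 68.
Circular molecule, 2 cuts → 2 fragments:
  37–68 → 32 bp
  69–124 then 1–36 → 56 + 36 = 92 bp
Sorted largest to smallest: 92, 32 bp.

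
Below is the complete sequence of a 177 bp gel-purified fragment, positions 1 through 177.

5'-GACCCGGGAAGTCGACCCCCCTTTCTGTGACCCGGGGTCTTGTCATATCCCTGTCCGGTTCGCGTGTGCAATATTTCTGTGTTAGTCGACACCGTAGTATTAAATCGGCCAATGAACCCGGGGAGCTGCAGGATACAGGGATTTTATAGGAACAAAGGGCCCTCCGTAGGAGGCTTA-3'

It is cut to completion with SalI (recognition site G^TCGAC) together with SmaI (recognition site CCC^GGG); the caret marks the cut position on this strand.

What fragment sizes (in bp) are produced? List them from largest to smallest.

SalI sites (GTCGAC) start at positions 11, 85.
SalI cuts after the first base of each site, so after positions 11, 85.
SmaI sites (CCCGGG) start at positions 3, 31, 117.
SmaI cuts after base 3 of each site, so after positions 5, 33, 119.
Combined cut positions: 5, 11, 33, 85, 119.
Linear molecule, 5 cuts → 6 fragments:
  1–5 → 5 bp
  6–11 → 6 bp
  12–33 → 22 bp
  34–85 → 52 bp
  86–119 → 34 bp
  120–177 → 58 bp
Sorted largest to smallest: 58, 52, 34, 22, 6, 5 bp.

58, 52, 34, 22, 6, 5 bp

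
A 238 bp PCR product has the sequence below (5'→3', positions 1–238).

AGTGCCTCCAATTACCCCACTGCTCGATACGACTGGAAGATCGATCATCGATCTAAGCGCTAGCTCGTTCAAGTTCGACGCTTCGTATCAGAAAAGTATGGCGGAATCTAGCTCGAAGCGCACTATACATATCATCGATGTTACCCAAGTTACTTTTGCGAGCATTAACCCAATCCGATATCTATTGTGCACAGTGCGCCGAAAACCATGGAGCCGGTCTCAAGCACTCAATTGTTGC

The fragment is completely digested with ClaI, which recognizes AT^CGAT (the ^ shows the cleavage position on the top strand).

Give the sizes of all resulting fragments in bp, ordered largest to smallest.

ClaI sites (ATCGAT) start at positions 40, 47, 134.
ClaI cuts after base 2 of each site, so after positions 41, 48, 135.
Linear molecule, 3 cuts → 4 fragments:
  1–41 → 41 bp
  42–48 → 7 bp
  49–135 → 87 bp
  136–238 → 103 bp
Sorted largest to smallest: 103, 87, 41, 7 bp.

103, 87, 41, 7 bp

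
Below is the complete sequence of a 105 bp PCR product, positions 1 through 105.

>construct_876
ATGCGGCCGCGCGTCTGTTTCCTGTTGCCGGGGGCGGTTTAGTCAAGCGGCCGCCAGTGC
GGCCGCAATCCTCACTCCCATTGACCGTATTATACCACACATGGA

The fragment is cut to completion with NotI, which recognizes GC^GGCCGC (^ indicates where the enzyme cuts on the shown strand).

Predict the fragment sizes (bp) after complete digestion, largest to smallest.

45, 44, 12, 4 bp

NotI sites (GCGGCCGC) start at positions 3, 47, 59.
NotI cuts after base 2 of each site, so after positions 4, 48, 60.
Linear molecule, 3 cuts → 4 fragments:
  1–4 → 4 bp
  5–48 → 44 bp
  49–60 → 12 bp
  61–105 → 45 bp
Sorted largest to smallest: 45, 44, 12, 4 bp.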